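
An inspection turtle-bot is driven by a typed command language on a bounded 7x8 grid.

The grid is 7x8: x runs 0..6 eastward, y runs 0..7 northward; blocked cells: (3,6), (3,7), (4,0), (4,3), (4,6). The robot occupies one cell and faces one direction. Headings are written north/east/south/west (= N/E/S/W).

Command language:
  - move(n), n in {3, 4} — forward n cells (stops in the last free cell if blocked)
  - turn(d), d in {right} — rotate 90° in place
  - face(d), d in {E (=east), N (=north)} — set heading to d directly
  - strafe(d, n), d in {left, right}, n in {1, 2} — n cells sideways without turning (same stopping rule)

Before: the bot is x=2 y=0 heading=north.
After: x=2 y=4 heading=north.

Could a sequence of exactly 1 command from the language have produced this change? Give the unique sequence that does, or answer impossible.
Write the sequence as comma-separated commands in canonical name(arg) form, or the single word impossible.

key: still facing N — the one step turns nothing
start: x=2 y=0 heading=north
t=1 move(4) ⇒ x=2 y=4 heading=north
no rival 1-sequence matches.

move(4)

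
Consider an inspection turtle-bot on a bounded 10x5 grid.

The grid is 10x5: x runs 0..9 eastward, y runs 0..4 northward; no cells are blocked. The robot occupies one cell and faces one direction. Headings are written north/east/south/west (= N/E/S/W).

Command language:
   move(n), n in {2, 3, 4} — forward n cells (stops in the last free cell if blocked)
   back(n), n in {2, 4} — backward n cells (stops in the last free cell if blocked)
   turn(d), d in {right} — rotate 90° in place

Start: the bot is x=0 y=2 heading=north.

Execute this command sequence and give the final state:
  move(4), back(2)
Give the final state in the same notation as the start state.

x=0 y=2 heading=north

initial: x=0 y=2 heading=north
1. move(4) → x=0 y=4 heading=north
2. back(2) → x=0 y=2 heading=north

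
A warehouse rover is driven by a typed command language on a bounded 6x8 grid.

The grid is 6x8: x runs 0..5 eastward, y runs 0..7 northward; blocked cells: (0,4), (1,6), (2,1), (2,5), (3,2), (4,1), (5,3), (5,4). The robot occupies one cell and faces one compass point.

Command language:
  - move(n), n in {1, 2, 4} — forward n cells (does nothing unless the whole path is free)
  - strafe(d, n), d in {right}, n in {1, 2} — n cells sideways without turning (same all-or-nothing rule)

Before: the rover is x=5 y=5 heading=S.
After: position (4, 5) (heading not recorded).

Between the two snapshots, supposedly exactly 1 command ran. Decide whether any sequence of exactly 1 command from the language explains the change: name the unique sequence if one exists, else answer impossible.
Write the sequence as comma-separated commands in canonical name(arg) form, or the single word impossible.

start: x=5 y=5 heading=S
1. strafe(right, 1) → x=4 y=5 heading=S
all 5 alternatives checked — unique.

strafe(right, 1)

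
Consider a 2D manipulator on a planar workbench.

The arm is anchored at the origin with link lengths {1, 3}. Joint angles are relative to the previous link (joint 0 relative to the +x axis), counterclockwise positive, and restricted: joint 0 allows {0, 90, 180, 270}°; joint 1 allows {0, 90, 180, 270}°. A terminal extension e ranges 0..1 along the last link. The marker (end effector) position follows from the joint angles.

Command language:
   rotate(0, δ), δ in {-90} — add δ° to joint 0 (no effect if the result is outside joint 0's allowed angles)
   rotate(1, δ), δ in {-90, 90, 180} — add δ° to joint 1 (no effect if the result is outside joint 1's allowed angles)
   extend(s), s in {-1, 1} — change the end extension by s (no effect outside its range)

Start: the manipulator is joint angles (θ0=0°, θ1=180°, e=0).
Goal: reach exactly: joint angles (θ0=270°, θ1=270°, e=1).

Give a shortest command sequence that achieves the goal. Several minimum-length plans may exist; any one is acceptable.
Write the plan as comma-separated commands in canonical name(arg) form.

from: joint angles (θ0=0°, θ1=180°, e=0)
[1] after rotate(0, -90): joint angles (θ0=270°, θ1=180°, e=0)
[2] after rotate(1, 90): joint angles (θ0=270°, θ1=270°, e=0)
[3] after extend(1): joint angles (θ0=270°, θ1=270°, e=1)
no 2-step plan works, so 3 is optimal.

rotate(0, -90), rotate(1, 90), extend(1)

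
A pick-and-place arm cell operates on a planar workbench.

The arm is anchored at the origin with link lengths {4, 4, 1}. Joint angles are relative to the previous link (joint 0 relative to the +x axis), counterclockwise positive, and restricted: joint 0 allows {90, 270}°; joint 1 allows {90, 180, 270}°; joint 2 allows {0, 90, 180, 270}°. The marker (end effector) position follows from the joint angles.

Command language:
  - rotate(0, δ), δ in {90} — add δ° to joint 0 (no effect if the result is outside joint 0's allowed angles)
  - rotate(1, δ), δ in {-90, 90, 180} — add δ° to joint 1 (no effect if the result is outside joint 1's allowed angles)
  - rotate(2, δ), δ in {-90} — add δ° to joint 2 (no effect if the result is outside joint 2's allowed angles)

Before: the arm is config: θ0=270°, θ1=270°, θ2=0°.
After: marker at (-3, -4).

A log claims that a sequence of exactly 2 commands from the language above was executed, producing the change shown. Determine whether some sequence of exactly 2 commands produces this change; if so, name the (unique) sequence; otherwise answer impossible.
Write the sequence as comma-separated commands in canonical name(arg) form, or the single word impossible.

start: config: θ0=270°, θ1=270°, θ2=0°
t=1 rotate(2, -90) ⇒ config: θ0=270°, θ1=270°, θ2=270°
t=2 rotate(2, -90) ⇒ config: θ0=270°, θ1=270°, θ2=180°
no rival 2-sequence matches.

rotate(2, -90), rotate(2, -90)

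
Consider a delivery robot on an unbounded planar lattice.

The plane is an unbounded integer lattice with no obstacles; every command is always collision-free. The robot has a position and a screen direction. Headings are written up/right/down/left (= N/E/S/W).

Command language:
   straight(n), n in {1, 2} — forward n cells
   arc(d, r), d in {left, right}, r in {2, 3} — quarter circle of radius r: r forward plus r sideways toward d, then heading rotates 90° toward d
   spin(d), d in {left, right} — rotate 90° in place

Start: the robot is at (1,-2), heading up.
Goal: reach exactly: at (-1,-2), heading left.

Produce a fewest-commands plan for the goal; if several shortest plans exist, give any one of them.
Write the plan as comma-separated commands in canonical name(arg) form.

begin: at (1,-2), heading up
step 1 (spin(left)): at (1,-2), heading left
step 2 (straight(2)): at (-1,-2), heading left
nothing shorter than 2 reaches the goal.

spin(left), straight(2)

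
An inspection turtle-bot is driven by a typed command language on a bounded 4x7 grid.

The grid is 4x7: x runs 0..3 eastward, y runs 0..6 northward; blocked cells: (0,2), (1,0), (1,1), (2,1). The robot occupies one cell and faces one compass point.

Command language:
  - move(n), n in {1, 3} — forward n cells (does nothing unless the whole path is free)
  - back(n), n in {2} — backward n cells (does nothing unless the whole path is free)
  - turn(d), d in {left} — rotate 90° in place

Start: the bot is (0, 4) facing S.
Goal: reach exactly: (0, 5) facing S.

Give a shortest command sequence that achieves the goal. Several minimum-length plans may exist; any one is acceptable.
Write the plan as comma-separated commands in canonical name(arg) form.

from: (0, 4) facing S
1. move(1) → (0, 3) facing S
2. back(2) → (0, 5) facing S
shorter routes all fall short; 2 is best.

move(1), back(2)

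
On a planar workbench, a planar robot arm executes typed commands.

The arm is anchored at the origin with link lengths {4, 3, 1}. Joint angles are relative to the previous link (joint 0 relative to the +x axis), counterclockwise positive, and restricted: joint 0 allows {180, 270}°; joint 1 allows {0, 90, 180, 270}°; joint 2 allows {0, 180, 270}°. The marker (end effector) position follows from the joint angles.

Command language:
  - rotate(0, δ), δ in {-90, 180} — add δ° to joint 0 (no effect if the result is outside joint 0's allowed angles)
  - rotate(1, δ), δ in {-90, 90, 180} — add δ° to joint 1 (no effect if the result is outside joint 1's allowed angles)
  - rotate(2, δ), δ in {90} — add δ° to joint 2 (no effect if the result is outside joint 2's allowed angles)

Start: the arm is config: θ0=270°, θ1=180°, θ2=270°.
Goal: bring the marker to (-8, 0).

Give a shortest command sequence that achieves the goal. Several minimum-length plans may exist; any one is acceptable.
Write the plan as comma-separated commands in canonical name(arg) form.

rotate(1, 180), rotate(2, 90), rotate(0, -90)

t0: config: θ0=270°, θ1=180°, θ2=270°
1. rotate(1, 180) → config: θ0=270°, θ1=0°, θ2=270°
2. rotate(2, 90) → config: θ0=270°, θ1=0°, θ2=0°
3. rotate(0, -90) → config: θ0=180°, θ1=0°, θ2=0°
minimal: 3 command(s), checked below 3.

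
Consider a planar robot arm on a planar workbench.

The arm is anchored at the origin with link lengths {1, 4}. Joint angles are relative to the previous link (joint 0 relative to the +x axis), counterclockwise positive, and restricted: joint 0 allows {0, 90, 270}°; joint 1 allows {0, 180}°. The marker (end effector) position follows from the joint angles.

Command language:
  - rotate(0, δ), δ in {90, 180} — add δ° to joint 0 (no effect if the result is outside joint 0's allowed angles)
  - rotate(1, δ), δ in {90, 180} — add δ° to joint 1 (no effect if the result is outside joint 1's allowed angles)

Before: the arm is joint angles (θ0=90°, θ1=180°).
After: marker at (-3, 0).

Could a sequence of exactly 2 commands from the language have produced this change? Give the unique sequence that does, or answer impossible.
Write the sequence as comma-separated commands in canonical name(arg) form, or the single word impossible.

rotate(0, 180), rotate(0, 90)

key: order matters: swapping rotate(0, 180) and rotate(0, 90) lands elsewhere
from: joint angles (θ0=90°, θ1=180°)
t=1 rotate(0, 180) ⇒ joint angles (θ0=270°, θ1=180°)
t=2 rotate(0, 90) ⇒ joint angles (θ0=0°, θ1=180°)
no rival 2-sequence matches.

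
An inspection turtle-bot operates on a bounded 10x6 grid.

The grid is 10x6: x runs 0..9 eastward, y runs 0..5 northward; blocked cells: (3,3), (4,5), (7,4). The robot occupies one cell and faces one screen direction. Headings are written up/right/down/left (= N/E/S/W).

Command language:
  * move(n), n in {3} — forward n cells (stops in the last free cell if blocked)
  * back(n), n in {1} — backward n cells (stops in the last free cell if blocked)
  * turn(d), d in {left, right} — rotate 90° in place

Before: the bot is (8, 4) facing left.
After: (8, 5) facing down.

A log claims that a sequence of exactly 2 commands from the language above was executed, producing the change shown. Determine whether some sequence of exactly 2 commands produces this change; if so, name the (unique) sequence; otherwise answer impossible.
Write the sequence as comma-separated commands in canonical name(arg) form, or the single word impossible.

turn(left), back(1)

key: running back(1) before turn(left) would end elsewhere — order is forced
t0: (8, 4) facing left
t=1 turn(left) ⇒ (8, 4) facing down
t=2 back(1) ⇒ (8, 5) facing down
all 16 alternatives checked — unique.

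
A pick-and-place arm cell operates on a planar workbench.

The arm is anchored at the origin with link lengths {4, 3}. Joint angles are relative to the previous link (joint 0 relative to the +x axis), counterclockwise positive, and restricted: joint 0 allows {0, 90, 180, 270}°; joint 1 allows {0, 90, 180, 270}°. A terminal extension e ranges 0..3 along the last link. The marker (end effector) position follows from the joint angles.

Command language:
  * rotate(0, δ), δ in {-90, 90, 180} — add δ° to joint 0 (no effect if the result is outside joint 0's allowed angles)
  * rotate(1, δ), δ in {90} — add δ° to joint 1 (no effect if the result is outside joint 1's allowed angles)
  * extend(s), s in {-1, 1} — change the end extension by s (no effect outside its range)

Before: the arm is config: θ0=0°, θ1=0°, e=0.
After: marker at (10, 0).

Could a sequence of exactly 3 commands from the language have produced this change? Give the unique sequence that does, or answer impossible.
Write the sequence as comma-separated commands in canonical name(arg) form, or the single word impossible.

from: config: θ0=0°, θ1=0°, e=0
t=1 extend(1) ⇒ config: θ0=0°, θ1=0°, e=1
t=2 extend(1) ⇒ config: θ0=0°, θ1=0°, e=2
t=3 extend(1) ⇒ config: θ0=0°, θ1=0°, e=3
no other 3-command option fits: unique.

extend(1), extend(1), extend(1)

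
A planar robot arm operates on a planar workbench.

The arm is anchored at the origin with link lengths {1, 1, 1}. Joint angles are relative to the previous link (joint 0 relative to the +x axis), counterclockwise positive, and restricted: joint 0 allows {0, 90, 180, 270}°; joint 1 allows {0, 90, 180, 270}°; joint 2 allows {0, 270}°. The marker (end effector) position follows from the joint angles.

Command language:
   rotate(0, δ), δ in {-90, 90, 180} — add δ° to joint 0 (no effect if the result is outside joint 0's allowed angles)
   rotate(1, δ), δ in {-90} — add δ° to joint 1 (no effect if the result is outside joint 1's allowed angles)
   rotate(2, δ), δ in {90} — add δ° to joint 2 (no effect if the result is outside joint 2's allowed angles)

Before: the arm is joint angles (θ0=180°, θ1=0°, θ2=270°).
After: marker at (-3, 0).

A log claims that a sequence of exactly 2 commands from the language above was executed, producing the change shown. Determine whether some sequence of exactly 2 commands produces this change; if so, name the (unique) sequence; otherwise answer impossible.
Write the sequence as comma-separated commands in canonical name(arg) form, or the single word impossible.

initial: joint angles (θ0=180°, θ1=0°, θ2=270°)
step 1 (rotate(2, 90)): joint angles (θ0=180°, θ1=0°, θ2=0°)
step 2 (rotate(2, 90)): joint angles (θ0=180°, θ1=0°, θ2=0°)
all 25 alternatives checked — unique.

rotate(2, 90), rotate(2, 90)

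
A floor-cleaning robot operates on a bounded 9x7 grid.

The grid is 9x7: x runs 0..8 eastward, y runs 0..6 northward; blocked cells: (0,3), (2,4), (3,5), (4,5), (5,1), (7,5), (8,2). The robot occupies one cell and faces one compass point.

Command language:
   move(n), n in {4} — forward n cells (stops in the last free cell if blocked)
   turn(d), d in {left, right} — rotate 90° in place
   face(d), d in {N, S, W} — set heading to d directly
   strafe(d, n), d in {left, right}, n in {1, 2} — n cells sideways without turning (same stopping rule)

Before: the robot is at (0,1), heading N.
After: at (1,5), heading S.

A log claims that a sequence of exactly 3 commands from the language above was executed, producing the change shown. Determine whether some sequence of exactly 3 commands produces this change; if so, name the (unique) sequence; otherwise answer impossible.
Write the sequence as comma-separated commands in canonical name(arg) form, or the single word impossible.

key: position moved to (1,5) AND the heading swung to S — translation plus rotation needed
start: at (0,1), heading N
step 1 (strafe(right, 1)): at (1,1), heading N
step 2 (move(4)): at (1,5), heading N
step 3 (face(S)): at (1,5), heading S
all 1000 alternatives checked — unique.

strafe(right, 1), move(4), face(S)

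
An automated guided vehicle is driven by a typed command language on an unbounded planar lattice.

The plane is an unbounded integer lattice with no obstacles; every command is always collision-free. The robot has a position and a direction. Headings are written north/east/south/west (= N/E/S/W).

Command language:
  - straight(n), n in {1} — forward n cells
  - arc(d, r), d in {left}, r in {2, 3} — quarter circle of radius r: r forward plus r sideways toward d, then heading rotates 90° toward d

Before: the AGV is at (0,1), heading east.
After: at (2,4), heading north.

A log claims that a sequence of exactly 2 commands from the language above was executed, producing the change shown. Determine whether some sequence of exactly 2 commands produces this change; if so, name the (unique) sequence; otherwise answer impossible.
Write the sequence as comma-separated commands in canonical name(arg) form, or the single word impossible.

arc(left, 2), straight(1)

key: cell and facing (now N) both changed — the 2 commands mix motion and turning
initial: at (0,1), heading east
step 1 (arc(left, 2)): at (2,3), heading north
step 2 (straight(1)): at (2,4), heading north
no other 2-command option fits: unique.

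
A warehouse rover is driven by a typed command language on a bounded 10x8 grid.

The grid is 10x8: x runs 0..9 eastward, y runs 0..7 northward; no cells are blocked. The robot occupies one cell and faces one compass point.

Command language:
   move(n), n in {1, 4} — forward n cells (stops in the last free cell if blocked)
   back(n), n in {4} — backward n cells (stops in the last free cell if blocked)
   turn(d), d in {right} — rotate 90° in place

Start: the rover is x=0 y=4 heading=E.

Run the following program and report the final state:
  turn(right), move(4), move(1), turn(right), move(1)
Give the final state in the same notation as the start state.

start: x=0 y=4 heading=E
[1] after turn(right): x=0 y=4 heading=S
[2] after move(4): x=0 y=0 heading=S
[3] after move(1): x=0 y=0 heading=S
[4] after turn(right): x=0 y=0 heading=W
[5] after move(1): x=0 y=0 heading=W

x=0 y=0 heading=W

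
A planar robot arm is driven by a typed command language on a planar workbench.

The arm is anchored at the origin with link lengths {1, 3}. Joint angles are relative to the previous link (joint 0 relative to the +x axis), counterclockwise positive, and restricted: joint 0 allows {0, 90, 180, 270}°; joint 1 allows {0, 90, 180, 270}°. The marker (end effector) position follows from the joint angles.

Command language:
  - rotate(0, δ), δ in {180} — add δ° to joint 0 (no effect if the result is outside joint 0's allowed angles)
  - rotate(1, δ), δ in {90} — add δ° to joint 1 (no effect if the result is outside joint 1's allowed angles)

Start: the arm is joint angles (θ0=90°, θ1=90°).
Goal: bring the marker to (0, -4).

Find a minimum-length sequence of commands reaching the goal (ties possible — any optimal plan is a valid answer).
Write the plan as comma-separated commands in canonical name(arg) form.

rotate(0, 180), rotate(1, 90), rotate(1, 90), rotate(1, 90)

t0: joint angles (θ0=90°, θ1=90°)
t=1 rotate(0, 180) ⇒ joint angles (θ0=270°, θ1=90°)
t=2 rotate(1, 90) ⇒ joint angles (θ0=270°, θ1=180°)
t=3 rotate(1, 90) ⇒ joint angles (θ0=270°, θ1=270°)
t=4 rotate(1, 90) ⇒ joint angles (θ0=270°, θ1=0°)
minimal: 4 command(s), checked below 4.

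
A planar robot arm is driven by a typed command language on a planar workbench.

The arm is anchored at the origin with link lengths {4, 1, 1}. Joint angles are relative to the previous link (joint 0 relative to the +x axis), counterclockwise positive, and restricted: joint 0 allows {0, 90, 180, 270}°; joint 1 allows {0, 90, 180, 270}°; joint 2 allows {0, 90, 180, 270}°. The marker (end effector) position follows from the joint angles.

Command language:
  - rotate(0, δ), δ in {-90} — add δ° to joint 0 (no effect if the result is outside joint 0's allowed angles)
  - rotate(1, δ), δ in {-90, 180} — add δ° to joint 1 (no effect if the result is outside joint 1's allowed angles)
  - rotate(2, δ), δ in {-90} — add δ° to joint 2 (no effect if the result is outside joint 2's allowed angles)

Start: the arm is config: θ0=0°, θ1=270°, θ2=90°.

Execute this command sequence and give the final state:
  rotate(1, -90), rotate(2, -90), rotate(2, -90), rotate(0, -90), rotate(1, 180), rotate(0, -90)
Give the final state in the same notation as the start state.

begin: config: θ0=0°, θ1=270°, θ2=90°
[1] after rotate(1, -90): config: θ0=0°, θ1=180°, θ2=90°
[2] after rotate(2, -90): config: θ0=0°, θ1=180°, θ2=0°
[3] after rotate(2, -90): config: θ0=0°, θ1=180°, θ2=270°
[4] after rotate(0, -90): config: θ0=270°, θ1=180°, θ2=270°
[5] after rotate(1, 180): config: θ0=270°, θ1=0°, θ2=270°
[6] after rotate(0, -90): config: θ0=180°, θ1=0°, θ2=270°

config: θ0=180°, θ1=0°, θ2=270°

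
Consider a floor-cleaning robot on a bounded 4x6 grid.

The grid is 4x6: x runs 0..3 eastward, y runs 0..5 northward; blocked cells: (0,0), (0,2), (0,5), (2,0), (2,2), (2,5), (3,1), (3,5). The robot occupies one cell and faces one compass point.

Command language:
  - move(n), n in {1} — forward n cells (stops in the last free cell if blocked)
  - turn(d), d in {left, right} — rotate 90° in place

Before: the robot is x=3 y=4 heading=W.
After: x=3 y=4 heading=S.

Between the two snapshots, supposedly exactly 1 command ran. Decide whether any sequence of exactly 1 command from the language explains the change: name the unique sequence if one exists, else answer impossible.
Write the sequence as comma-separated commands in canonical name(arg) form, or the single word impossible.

key: (3,4) unchanged — the single command moves nothing
initial: x=3 y=4 heading=W
1. turn(left) → x=3 y=4 heading=S
no other 1-command option fits: unique.

turn(left)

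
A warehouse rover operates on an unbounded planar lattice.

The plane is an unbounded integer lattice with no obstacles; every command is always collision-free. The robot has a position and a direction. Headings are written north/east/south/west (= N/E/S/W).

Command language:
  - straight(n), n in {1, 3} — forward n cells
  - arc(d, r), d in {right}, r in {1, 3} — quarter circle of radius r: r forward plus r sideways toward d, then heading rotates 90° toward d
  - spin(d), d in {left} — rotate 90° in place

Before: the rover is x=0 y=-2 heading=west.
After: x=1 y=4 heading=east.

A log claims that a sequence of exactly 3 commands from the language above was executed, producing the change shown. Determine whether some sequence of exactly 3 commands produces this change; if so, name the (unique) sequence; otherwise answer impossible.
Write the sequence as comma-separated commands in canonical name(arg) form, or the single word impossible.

key: running straight(1) before arc(right, 3) would end elsewhere — order is forced
start: x=0 y=-2 heading=west
[1] after arc(right, 3): x=-3 y=1 heading=north
[2] after arc(right, 3): x=0 y=4 heading=east
[3] after straight(1): x=1 y=4 heading=east
uniquely the one of 125 3-step routes that fits.

arc(right, 3), arc(right, 3), straight(1)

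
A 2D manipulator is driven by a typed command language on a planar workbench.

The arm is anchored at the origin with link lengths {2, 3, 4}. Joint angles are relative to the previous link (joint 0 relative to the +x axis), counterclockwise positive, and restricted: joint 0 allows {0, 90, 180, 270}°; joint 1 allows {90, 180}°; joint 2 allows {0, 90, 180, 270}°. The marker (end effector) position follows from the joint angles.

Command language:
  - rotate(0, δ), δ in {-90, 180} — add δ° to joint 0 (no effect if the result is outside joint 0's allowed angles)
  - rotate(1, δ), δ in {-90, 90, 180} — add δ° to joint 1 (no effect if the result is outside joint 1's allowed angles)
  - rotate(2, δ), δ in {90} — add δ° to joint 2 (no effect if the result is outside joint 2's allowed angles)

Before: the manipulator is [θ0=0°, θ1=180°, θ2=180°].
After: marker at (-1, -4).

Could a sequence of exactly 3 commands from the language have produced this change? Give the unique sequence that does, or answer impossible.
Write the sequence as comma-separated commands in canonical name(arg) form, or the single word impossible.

start: [θ0=0°, θ1=180°, θ2=180°]
1. rotate(2, 90) → [θ0=0°, θ1=180°, θ2=270°]
2. rotate(2, 90) → [θ0=0°, θ1=180°, θ2=0°]
3. rotate(2, 90) → [θ0=0°, θ1=180°, θ2=90°]
no other 3-command option fits: unique.

rotate(2, 90), rotate(2, 90), rotate(2, 90)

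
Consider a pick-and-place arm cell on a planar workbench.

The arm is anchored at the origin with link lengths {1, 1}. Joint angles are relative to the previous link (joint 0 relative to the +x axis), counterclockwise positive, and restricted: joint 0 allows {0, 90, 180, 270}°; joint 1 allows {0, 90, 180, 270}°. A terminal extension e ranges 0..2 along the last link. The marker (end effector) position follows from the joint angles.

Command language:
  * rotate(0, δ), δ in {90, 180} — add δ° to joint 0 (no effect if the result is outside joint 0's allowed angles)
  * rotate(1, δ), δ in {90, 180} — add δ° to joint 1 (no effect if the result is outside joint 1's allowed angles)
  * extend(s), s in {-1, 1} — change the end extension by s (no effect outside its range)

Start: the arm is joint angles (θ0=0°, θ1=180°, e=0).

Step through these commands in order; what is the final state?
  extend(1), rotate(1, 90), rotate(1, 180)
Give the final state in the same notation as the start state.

start: joint angles (θ0=0°, θ1=180°, e=0)
[1] after extend(1): joint angles (θ0=0°, θ1=180°, e=1)
[2] after rotate(1, 90): joint angles (θ0=0°, θ1=270°, e=1)
[3] after rotate(1, 180): joint angles (θ0=0°, θ1=90°, e=1)

joint angles (θ0=0°, θ1=90°, e=1)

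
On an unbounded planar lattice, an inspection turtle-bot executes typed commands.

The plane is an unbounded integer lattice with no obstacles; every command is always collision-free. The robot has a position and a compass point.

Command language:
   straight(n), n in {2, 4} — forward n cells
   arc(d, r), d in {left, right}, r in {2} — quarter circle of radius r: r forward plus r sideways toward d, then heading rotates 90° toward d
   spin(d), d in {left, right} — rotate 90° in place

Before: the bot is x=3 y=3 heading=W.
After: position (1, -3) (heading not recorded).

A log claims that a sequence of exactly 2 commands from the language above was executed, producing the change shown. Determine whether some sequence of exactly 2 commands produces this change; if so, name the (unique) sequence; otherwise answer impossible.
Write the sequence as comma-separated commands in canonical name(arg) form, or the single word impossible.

arc(left, 2), straight(4)

key: running straight(4) before arc(left, 2) would end elsewhere — order is forced
t0: x=3 y=3 heading=W
[1] after arc(left, 2): x=1 y=1 heading=S
[2] after straight(4): x=1 y=-3 heading=S
all 36 alternatives checked — unique.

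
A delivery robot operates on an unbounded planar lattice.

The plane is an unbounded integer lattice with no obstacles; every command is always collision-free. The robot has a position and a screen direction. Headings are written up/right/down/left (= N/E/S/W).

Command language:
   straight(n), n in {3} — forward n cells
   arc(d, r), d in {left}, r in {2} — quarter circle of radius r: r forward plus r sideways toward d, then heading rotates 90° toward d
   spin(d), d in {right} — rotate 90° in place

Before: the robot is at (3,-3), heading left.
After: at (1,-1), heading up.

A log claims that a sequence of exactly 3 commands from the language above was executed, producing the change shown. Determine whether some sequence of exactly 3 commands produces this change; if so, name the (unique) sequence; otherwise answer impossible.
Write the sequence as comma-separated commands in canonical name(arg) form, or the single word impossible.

key: cell and facing (now N) both changed — the 3 commands mix motion and turning
begin: at (3,-3), heading left
1. spin(right) → at (3,-3), heading up
2. arc(left, 2) → at (1,-1), heading left
3. spin(right) → at (1,-1), heading up
no other 3-command option fits: unique.

spin(right), arc(left, 2), spin(right)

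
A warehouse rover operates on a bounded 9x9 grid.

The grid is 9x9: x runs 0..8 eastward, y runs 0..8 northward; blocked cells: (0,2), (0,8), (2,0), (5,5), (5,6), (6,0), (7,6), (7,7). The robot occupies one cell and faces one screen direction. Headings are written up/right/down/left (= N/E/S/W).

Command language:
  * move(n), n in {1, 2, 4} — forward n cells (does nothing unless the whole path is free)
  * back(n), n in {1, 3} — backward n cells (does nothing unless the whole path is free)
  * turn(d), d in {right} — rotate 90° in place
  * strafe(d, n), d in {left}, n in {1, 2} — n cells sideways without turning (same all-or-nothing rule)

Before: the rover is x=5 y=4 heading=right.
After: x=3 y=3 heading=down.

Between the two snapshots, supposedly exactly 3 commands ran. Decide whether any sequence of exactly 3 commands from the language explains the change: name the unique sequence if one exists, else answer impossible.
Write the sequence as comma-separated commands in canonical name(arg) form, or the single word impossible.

checked all 3-command options: none fits.

impossible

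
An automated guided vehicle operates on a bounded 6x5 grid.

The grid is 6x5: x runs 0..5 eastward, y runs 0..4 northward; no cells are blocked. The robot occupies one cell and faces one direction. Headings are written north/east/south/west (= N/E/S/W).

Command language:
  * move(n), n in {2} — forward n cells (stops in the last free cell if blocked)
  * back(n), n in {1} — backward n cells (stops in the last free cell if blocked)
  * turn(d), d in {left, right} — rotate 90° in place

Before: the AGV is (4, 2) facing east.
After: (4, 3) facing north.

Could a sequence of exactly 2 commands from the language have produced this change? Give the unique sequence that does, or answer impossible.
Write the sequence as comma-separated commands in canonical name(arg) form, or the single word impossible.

impossible

all 16 sequences checked — none match.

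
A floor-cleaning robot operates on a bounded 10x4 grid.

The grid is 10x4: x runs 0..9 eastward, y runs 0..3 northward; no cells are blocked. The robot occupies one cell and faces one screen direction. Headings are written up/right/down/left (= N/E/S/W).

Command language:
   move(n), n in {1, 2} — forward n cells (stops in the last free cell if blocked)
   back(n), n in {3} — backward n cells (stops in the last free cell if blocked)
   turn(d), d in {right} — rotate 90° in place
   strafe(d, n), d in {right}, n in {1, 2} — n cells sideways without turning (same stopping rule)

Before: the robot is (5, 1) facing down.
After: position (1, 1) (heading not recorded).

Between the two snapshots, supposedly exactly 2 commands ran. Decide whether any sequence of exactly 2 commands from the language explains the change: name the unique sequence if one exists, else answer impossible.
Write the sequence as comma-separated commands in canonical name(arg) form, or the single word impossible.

t0: (5, 1) facing down
[1] after strafe(right, 2): (3, 1) facing down
[2] after strafe(right, 2): (1, 1) facing down
no rival 2-sequence matches.

strafe(right, 2), strafe(right, 2)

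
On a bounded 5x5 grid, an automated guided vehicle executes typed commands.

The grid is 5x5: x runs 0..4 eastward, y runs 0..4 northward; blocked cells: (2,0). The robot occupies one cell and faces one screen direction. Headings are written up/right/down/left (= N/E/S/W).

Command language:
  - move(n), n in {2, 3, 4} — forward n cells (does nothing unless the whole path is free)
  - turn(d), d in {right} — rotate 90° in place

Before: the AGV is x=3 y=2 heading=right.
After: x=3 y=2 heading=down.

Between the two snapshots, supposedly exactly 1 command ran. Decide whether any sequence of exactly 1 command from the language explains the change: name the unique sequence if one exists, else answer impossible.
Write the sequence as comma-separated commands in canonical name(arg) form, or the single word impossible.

turn(right)

key: parked at (3,2) the whole time — nothing moves the robot
begin: x=3 y=2 heading=right
step 1 (turn(right)): x=3 y=2 heading=down
uniquely the one of 4 1-step routes that fits.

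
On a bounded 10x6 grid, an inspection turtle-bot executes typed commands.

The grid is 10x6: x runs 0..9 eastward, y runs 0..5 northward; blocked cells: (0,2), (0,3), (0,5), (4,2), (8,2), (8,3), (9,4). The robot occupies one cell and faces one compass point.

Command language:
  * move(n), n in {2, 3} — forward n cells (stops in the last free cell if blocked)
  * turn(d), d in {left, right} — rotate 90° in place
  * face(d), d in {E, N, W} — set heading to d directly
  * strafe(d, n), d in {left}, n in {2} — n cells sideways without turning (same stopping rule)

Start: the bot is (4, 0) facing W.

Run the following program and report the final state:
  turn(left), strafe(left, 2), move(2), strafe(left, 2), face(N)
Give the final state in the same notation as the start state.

(8, 0) facing N

begin: (4, 0) facing W
t=1 turn(left) ⇒ (4, 0) facing S
t=2 strafe(left, 2) ⇒ (6, 0) facing S
t=3 move(2) ⇒ (6, 0) facing S
t=4 strafe(left, 2) ⇒ (8, 0) facing S
t=5 face(N) ⇒ (8, 0) facing N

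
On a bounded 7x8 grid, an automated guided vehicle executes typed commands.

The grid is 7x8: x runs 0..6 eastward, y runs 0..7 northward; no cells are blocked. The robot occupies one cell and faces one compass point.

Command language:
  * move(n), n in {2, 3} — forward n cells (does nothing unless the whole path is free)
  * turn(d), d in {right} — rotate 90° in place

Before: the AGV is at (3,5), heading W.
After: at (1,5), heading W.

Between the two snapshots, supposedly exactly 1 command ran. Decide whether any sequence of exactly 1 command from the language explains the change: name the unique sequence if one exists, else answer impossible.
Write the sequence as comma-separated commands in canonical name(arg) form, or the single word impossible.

move(2)

key: heading stays W — the single command does not turn
start: at (3,5), heading W
1. move(2) → at (1,5), heading W
all 3 alternatives checked — unique.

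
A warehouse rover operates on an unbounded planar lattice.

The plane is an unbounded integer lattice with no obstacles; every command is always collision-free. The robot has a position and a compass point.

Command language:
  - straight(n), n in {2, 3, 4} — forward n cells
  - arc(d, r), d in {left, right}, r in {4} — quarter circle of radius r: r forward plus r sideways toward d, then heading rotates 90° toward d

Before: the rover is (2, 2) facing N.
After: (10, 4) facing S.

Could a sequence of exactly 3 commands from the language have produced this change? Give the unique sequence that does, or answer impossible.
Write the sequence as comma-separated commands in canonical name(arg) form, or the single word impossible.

straight(2), arc(right, 4), arc(right, 4)

key: running arc(right, 4) before straight(2) would end elsewhere — order is forced
start: (2, 2) facing N
t=1 straight(2) ⇒ (2, 4) facing N
t=2 arc(right, 4) ⇒ (6, 8) facing E
t=3 arc(right, 4) ⇒ (10, 4) facing S
no rival 3-sequence matches.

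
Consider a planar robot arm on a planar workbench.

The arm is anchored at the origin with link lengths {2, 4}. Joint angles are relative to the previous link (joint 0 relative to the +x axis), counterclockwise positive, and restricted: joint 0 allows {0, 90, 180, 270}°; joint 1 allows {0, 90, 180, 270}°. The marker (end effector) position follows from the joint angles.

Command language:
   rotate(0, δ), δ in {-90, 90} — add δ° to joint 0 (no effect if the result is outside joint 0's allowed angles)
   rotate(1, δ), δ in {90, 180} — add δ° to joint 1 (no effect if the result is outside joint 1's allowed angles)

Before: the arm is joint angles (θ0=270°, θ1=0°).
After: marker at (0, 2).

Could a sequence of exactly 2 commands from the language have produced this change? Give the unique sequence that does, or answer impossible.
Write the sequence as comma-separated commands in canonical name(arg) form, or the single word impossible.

rotate(1, 90), rotate(1, 90)

t0: joint angles (θ0=270°, θ1=0°)
[1] after rotate(1, 90): joint angles (θ0=270°, θ1=90°)
[2] after rotate(1, 90): joint angles (θ0=270°, θ1=180°)
uniquely the one of 16 2-step routes that fits.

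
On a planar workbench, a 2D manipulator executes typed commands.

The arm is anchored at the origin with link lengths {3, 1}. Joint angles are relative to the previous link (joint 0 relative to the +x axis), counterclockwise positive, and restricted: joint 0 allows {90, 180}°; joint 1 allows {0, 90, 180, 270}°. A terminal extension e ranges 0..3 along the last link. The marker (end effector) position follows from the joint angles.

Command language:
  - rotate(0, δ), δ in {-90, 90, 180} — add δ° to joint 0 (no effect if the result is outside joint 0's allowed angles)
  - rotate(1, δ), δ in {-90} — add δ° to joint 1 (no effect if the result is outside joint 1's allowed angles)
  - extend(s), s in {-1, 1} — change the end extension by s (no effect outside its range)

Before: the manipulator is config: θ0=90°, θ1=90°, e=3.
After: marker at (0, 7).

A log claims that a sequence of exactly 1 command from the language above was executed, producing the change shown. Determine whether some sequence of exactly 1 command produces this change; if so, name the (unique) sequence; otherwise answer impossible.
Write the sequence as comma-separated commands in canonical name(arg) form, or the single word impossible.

rotate(1, -90)

begin: config: θ0=90°, θ1=90°, e=3
1. rotate(1, -90) → config: θ0=90°, θ1=0°, e=3
no other 1-command option fits: unique.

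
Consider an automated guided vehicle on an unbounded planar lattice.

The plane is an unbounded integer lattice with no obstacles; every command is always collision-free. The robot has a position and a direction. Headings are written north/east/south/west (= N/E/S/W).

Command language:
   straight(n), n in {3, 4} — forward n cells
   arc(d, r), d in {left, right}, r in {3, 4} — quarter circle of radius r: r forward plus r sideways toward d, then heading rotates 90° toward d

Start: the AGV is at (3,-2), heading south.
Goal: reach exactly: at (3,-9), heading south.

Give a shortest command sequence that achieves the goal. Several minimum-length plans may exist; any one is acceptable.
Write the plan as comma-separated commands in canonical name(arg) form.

t0: at (3,-2), heading south
1. straight(4) → at (3,-6), heading south
2. straight(3) → at (3,-9), heading south
minimal: 2 command(s), checked below 2.

straight(4), straight(3)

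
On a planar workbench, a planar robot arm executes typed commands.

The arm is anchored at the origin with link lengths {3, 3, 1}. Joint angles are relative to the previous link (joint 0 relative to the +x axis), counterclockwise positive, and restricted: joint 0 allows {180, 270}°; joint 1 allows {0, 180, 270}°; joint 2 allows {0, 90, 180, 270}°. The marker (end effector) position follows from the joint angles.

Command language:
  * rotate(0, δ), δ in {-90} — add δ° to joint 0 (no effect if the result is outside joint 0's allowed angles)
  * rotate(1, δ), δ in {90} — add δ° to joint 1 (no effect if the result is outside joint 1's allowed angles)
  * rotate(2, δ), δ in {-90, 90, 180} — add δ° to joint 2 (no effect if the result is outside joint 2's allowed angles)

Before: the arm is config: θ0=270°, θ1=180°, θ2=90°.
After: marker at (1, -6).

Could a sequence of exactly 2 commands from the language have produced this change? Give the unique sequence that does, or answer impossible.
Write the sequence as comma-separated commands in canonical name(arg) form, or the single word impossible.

t0: config: θ0=270°, θ1=180°, θ2=90°
t=1 rotate(1, 90) ⇒ config: θ0=270°, θ1=270°, θ2=90°
t=2 rotate(1, 90) ⇒ config: θ0=270°, θ1=0°, θ2=90°
no other 2-command option fits: unique.

rotate(1, 90), rotate(1, 90)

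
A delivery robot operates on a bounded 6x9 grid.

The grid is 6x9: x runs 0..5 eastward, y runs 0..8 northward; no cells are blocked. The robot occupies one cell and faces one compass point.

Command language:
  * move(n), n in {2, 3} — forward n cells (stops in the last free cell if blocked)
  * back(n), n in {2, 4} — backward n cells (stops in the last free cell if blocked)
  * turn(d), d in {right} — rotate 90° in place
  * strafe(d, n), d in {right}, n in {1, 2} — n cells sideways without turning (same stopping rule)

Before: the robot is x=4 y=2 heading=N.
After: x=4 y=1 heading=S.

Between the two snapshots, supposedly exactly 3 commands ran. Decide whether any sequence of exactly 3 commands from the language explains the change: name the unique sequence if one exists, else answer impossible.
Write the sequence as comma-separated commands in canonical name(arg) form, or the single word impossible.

key: position moved to (4,1) AND the heading swung to S — translation plus rotation needed
t0: x=4 y=2 heading=N
step 1 (turn(right)): x=4 y=2 heading=E
step 2 (strafe(right, 1)): x=4 y=1 heading=E
step 3 (turn(right)): x=4 y=1 heading=S
no rival 3-sequence matches.

turn(right), strafe(right, 1), turn(right)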